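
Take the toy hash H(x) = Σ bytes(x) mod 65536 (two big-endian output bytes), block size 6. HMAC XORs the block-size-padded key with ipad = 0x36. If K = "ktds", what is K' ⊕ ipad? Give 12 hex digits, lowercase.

Key "ktds" = 6b 74 64 73 is 4 bytes ≤ B = 6; zero-pad to 6 bytes: K' = 6b 74 64 73 00 00.
XOR each byte with 0x36: 6b⊕36=5d, 74⊕36=42, 64⊕36=52, 73⊕36=45, 00⊕36=36, 00⊕36=36.

5d4252453636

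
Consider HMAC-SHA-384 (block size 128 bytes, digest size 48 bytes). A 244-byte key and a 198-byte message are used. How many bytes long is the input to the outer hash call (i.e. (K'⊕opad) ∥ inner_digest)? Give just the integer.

Key is 244 > 128 bytes, so it is hashed to 48 bytes then zero-padded to 128: |K'| = 128.
Outer input = (K'⊕opad) ∥ H(inner) → 128 + 48 = 176 bytes.

176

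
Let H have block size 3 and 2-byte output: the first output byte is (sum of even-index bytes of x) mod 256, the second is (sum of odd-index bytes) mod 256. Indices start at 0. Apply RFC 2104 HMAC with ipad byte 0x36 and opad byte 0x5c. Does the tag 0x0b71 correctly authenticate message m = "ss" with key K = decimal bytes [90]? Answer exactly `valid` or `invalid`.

Key decimal bytes [90] = 5a is 1 byte ≤ B = 3; zero-pad to 3 bytes: K' = 5a 00 00.
K' ⊕ ipad = 6c 36 36; K' ⊕ opad = 06 5c 5c.
Inner hash: even-index sum = 277 mod 256 = 21; odd-index sum = 169 mod 256 = 169 → 15 a9.
Outer hash (recomputed tag): even-index sum = 267 mod 256 = 11; odd-index sum = 113 mod 256 = 113 → 0b 71.
Recomputed tag = 0b71; claimed = 0b71 → match.

valid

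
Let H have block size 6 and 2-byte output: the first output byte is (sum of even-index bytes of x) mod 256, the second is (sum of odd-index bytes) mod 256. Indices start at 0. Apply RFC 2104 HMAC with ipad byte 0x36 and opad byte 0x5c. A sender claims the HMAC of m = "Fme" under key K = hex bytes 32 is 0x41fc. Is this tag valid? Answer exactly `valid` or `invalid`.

invalid

Key hex bytes 32 is 1 byte ≤ B = 6; zero-pad to 6 bytes: K' = 32 00 00 00 00 00.
K' ⊕ ipad = 04 36 36 36 36 36; K' ⊕ opad = 6e 5c 5c 5c 5c 5c.
Inner hash: even-index sum = 283 mod 256 = 27; odd-index sum = 271 mod 256 = 15 → 1b 0f.
Outer hash (recomputed tag): even-index sum = 321 mod 256 = 65; odd-index sum = 291 mod 256 = 35 → 41 23.
Recomputed tag = 4123; claimed = 41fc → mismatch.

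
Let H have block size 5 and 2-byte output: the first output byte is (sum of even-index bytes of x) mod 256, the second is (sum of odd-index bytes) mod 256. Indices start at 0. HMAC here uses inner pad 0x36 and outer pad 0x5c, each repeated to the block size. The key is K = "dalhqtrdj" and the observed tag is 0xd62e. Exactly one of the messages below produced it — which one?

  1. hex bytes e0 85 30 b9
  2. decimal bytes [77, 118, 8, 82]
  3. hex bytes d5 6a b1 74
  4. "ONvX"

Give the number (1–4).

Key "dalhqtrdj" = 64 61 6c 68 71 74 72 64 6a is 9 bytes > B = 5, so hash it first: H(key) = 1d a1, then zero-pad to 5 bytes: K' = 1d a1 00 00 00.
K' ⊕ ipad = 2b 97 36 36 36; K' ⊕ opad = 41 fd 5c 5c 5c.
m1: inner = H(2b 97 36 36 36 e0 85 30 b9) = d5 dd; tag = H(41 fd 5c 5c 5c d5 dd) = d62e ← matches
m2: inner = H(2b 97 36 36 36 4d 76 08 52) = 5f 22; tag = H(41 fd 5c 5c 5c 5f 22) = 1bb8
m3: inner = H(2b 97 36 36 36 d5 6a b1 74) = 75 53; tag = H(41 fd 5c 5c 5c 75 53) = 4cce
m4: inner = H(2b 97 36 36 36 4f 4e 76 58) = 3d 92; tag = H(41 fd 5c 5c 5c 3d 92) = 8b96

1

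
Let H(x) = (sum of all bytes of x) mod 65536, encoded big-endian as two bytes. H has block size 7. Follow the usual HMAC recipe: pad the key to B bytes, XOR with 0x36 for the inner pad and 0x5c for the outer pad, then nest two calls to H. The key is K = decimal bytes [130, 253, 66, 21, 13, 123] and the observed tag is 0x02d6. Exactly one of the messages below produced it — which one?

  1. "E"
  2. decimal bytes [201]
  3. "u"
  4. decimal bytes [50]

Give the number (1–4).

Key decimal bytes [130, 253, 66, 21, 13, 123] = 82 fd 42 15 0d 7b is 6 bytes ≤ B = 7; zero-pad to 7 bytes: K' = 82 fd 42 15 0d 7b 00.
K' ⊕ ipad = b4 cb 74 23 3b 4d 36; K' ⊕ opad = de a1 1e 49 51 27 5c.
m1: inner = H(b4 cb 74 23 3b 4d 36 45) = 03 19; tag = H(de a1 1e 49 51 27 5c 03 19) = 02d6 ← matches
m2: inner = H(b4 cb 74 23 3b 4d 36 c9) = 03 9d; tag = H(de a1 1e 49 51 27 5c 03 9d) = 035a
m3: inner = H(b4 cb 74 23 3b 4d 36 75) = 03 49; tag = H(de a1 1e 49 51 27 5c 03 49) = 0306
m4: inner = H(b4 cb 74 23 3b 4d 36 32) = 03 06; tag = H(de a1 1e 49 51 27 5c 03 06) = 02c3

1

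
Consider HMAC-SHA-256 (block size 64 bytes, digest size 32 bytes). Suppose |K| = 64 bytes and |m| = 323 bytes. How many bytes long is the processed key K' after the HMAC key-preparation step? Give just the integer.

Key is 64 ≤ 64 bytes, zero-padded: |K'| = 64.

64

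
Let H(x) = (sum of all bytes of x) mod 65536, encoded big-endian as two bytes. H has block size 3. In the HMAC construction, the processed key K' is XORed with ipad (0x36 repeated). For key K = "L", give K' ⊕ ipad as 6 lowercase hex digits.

7a3636

Key "L" = 4c is 1 byte ≤ B = 3; zero-pad to 3 bytes: K' = 4c 00 00.
XOR each byte with 0x36: 4c⊕36=7a, 00⊕36=36, 00⊕36=36.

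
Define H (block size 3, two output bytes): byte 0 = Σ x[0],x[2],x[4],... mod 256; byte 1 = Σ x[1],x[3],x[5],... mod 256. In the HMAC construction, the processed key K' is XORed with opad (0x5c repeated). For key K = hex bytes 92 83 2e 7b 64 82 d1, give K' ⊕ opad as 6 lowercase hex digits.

Key hex bytes 92 83 2e 7b 64 82 d1 is 7 bytes > B = 3, so hash it first: H(key) = f5 80, then zero-pad to 3 bytes: K' = f5 80 00.
XOR each byte with 0x5c: f5⊕5c=a9, 80⊕5c=dc, 00⊕5c=5c.

a9dc5c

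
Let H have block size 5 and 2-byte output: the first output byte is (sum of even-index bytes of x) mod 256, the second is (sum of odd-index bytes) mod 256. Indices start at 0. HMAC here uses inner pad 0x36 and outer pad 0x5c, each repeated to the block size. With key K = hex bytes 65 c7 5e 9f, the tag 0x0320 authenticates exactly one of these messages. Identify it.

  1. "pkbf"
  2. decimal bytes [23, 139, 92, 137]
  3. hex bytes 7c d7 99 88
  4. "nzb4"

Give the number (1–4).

1

Key hex bytes 65 c7 5e 9f is 4 bytes ≤ B = 5; zero-pad to 5 bytes: K' = 65 c7 5e 9f 00.
K' ⊕ ipad = 53 f1 68 a9 36; K' ⊕ opad = 39 9b 02 c3 5c.
m1: inner = H(53 f1 68 a9 36 70 6b 62 66) = c2 6c; tag = H(39 9b 02 c3 5c c2 6c) = 0320 ← matches
m2: inner = H(53 f1 68 a9 36 17 8b 5c 89) = 05 0d; tag = H(39 9b 02 c3 5c 05 0d) = a463
m3: inner = H(53 f1 68 a9 36 7c d7 99 88) = 50 af; tag = H(39 9b 02 c3 5c 50 af) = 46ae
m4: inner = H(53 f1 68 a9 36 6e 7a 62 34) = 9f 6a; tag = H(39 9b 02 c3 5c 9f 6a) = 01fd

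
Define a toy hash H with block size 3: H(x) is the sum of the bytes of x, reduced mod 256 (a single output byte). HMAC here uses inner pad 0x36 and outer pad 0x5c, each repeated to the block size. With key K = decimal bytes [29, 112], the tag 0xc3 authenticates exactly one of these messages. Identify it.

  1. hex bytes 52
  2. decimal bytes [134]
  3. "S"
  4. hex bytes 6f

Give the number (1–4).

3

Key decimal bytes [29, 112] = 1d 70 is 2 bytes ≤ B = 3; zero-pad to 3 bytes: K' = 1d 70 00.
K' ⊕ ipad = 2b 46 36; K' ⊕ opad = 41 2c 5c.
m1: inner = H(2b 46 36 52) = f9; tag = H(41 2c 5c f9) = c2
m2: inner = H(2b 46 36 86) = 2d; tag = H(41 2c 5c 2d) = f6
m3: inner = H(2b 46 36 53) = fa; tag = H(41 2c 5c fa) = c3 ← matches
m4: inner = H(2b 46 36 6f) = 16; tag = H(41 2c 5c 16) = df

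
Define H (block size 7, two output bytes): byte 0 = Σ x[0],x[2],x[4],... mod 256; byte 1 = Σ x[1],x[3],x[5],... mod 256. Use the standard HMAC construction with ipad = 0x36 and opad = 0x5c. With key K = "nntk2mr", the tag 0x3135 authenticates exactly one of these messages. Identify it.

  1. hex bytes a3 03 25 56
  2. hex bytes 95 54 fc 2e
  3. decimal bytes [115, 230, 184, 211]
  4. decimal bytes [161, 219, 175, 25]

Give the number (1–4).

3

Key "nntk2mr" = 6e 6e 74 6b 32 6d 72 is exactly B = 7 bytes: K' = 6e 6e 74 6b 32 6d 72.
K' ⊕ ipad = 58 58 42 5d 04 5b 44; K' ⊕ opad = 32 32 28 37 6e 31 2e.
m1: inner = H(58 58 42 5d 04 5b 44 a3 03 25 56) = 3b d8; tag = H(32 32 28 37 6e 31 2e 3b d8) = ced5
m2: inner = H(58 58 42 5d 04 5b 44 95 54 fc 2e) = 64 a1; tag = H(32 32 28 37 6e 31 2e 64 a1) = 97fe
m3: inner = H(58 58 42 5d 04 5b 44 73 e6 b8 d3) = 9b 3b; tag = H(32 32 28 37 6e 31 2e 9b 3b) = 3135 ← matches
m4: inner = H(58 58 42 5d 04 5b 44 a1 db af 19) = d6 60; tag = H(32 32 28 37 6e 31 2e d6 60) = 5670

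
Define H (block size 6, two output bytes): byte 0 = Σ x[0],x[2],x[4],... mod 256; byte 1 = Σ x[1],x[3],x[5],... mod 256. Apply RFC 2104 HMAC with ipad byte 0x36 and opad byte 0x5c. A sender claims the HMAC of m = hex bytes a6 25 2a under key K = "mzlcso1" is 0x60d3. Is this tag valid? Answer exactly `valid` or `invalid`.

valid

Key "mzlcso1" = 6d 7a 6c 63 73 6f 31 is 7 bytes > B = 6, so hash it first: H(key) = 7d 4c, then zero-pad to 6 bytes: K' = 7d 4c 00 00 00 00.
K' ⊕ ipad = 4b 7a 36 36 36 36; K' ⊕ opad = 21 10 5c 5c 5c 5c.
Inner hash: even-index sum = 391 mod 256 = 135; odd-index sum = 267 mod 256 = 11 → 87 0b.
Outer hash (recomputed tag): even-index sum = 352 mod 256 = 96; odd-index sum = 211 mod 256 = 211 → 60 d3.
Recomputed tag = 60d3; claimed = 60d3 → match.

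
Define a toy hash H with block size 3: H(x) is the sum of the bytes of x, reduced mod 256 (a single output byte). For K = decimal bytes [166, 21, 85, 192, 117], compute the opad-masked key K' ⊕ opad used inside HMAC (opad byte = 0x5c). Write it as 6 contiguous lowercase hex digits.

Key decimal bytes [166, 21, 85, 192, 117] = a6 15 55 c0 75 is 5 bytes > B = 3, so hash it first: H(key) = 45, then zero-pad to 3 bytes: K' = 45 00 00.
XOR each byte with 0x5c: 45⊕5c=19, 00⊕5c=5c, 00⊕5c=5c.

195c5c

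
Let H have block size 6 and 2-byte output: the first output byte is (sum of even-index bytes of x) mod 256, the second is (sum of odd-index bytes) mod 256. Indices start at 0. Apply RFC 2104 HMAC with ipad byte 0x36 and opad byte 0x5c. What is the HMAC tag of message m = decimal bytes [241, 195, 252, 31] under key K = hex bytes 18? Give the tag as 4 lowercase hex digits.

Key hex bytes 18 is 1 byte ≤ B = 6; zero-pad to 6 bytes: K' = 18 00 00 00 00 00.
K' ⊕ ipad = 2e 36 36 36 36 36.  K' ⊕ opad = 44 5c 5c 5c 5c 5c.
Inner input = (K'⊕ipad) ∥ m = 2e 36 36 36 36 36 ∥ f1 c3 fc 1f.
Inner hash: even-index sum = 647 mod 256 = 135; odd-index sum = 388 mod 256 = 132 → 87 84.
Outer input = (K'⊕opad) ∥ inner = 44 5c 5c 5c 5c 5c ∥ 87 84.
Outer hash (tag): even-index sum = 387 mod 256 = 131; odd-index sum = 408 mod 256 = 152 → 83 98.

8398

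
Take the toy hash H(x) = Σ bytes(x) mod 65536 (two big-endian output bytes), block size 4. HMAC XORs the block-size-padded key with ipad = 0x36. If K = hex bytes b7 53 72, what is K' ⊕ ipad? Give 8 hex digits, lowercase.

81654436

Key hex bytes b7 53 72 is 3 bytes ≤ B = 4; zero-pad to 4 bytes: K' = b7 53 72 00.
XOR each byte with 0x36: b7⊕36=81, 53⊕36=65, 72⊕36=44, 00⊕36=36.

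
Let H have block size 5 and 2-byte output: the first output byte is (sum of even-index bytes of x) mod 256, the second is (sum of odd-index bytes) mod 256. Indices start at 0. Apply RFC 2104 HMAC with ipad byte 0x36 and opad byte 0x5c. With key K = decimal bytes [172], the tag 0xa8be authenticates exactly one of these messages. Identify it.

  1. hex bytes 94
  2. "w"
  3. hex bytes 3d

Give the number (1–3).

1

Key decimal bytes [172] = ac is 1 byte ≤ B = 5; zero-pad to 5 bytes: K' = ac 00 00 00 00.
K' ⊕ ipad = 9a 36 36 36 36; K' ⊕ opad = f0 5c 5c 5c 5c.
m1: inner = H(9a 36 36 36 36 94) = 06 00; tag = H(f0 5c 5c 5c 5c 06 00) = a8be ← matches
m2: inner = H(9a 36 36 36 36 77) = 06 e3; tag = H(f0 5c 5c 5c 5c 06 e3) = 8bbe
m3: inner = H(9a 36 36 36 36 3d) = 06 a9; tag = H(f0 5c 5c 5c 5c 06 a9) = 51be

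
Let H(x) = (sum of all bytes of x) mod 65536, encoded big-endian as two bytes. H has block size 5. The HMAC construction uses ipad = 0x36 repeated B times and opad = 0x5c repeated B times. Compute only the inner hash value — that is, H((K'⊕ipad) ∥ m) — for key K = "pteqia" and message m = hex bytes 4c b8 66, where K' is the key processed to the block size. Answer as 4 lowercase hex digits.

Key "pteqia" = 70 74 65 71 69 61 is 6 bytes > B = 5, so hash it first: H(key) = 02 84, then zero-pad to 5 bytes: K' = 02 84 00 00 00.
K' ⊕ ipad = 34 b2 36 36 36.
Inner input = 34 b2 36 36 36 ∥ 4c b8 66.
Inner hash: sum = 52+178+54+54+54+76+184+102 = 754 → 02 f2.

02f2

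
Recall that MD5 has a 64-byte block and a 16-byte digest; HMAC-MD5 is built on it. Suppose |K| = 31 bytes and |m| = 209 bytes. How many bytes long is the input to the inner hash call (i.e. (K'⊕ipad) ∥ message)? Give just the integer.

Key is 31 ≤ 64 bytes, zero-padded: |K'| = 64.
Inner input = (K'⊕ipad) ∥ m → 64 + 209 = 273 bytes.

273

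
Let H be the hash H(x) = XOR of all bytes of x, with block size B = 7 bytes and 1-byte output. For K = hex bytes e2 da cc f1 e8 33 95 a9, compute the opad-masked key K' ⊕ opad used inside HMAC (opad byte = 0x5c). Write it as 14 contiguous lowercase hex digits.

be5c5c5c5c5c5c

Key hex bytes e2 da cc f1 e8 33 95 a9 is 8 bytes > B = 7, so hash it first: H(key) = e2, then zero-pad to 7 bytes: K' = e2 00 00 00 00 00 00.
XOR each byte with 0x5c: e2⊕5c=be, 00⊕5c=5c, 00⊕5c=5c, 00⊕5c=5c, 00⊕5c=5c, 00⊕5c=5c, 00⊕5c=5c.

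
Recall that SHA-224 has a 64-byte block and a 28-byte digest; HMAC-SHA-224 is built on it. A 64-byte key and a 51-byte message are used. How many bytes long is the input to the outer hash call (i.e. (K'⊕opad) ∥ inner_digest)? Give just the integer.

Key is 64 ≤ 64 bytes, zero-padded: |K'| = 64.
Outer input = (K'⊕opad) ∥ H(inner) → 64 + 28 = 92 bytes.

92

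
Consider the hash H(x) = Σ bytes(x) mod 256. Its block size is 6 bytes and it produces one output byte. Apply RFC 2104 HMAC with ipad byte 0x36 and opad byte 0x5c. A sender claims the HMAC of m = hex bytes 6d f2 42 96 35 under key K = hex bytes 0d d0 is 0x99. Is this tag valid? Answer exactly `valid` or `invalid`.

invalid

Key hex bytes 0d d0 is 2 bytes ≤ B = 6; zero-pad to 6 bytes: K' = 0d d0 00 00 00 00.
K' ⊕ ipad = 3b e6 36 36 36 36; K' ⊕ opad = 51 8c 5c 5c 5c 5c.
Inner hash: sum = 59+230+54+54+54+54+109+242+66+150+53 = 1125; mod 256 = 101 → 65.
Outer hash (recomputed tag): sum = 81+140+92+92+92+92+101 = 690; mod 256 = 178 → b2.
Recomputed tag = b2; claimed = 99 → mismatch.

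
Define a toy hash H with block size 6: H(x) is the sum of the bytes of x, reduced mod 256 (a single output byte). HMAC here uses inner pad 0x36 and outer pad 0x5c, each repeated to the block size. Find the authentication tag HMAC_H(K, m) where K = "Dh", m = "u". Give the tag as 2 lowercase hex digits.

d9

Key "Dh" = 44 68 is 2 bytes ≤ B = 6; zero-pad to 6 bytes: K' = 44 68 00 00 00 00.
K' ⊕ ipad = 72 5e 36 36 36 36.  K' ⊕ opad = 18 34 5c 5c 5c 5c.
Inner input = (K'⊕ipad) ∥ m = 72 5e 36 36 36 36 ∥ 75.
Inner hash: sum = 114+94+54+54+54+54+117 = 541; mod 256 = 29 → 1d.
Outer input = (K'⊕opad) ∥ inner = 18 34 5c 5c 5c 5c ∥ 1d.
Outer hash (tag): sum = 24+52+92+92+92+92+29 = 473; mod 256 = 217 → d9.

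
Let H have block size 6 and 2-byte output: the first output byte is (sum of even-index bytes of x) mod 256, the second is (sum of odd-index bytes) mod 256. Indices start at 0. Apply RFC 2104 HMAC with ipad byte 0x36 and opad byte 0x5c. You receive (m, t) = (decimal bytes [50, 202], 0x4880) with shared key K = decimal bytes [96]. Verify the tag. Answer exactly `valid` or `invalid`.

invalid

Key decimal bytes [96] = 60 is 1 byte ≤ B = 6; zero-pad to 6 bytes: K' = 60 00 00 00 00 00.
K' ⊕ ipad = 56 36 36 36 36 36; K' ⊕ opad = 3c 5c 5c 5c 5c 5c.
Inner hash: even-index sum = 244 mod 256 = 244; odd-index sum = 364 mod 256 = 108 → f4 6c.
Outer hash (recomputed tag): even-index sum = 488 mod 256 = 232; odd-index sum = 384 mod 256 = 128 → e8 80.
Recomputed tag = e880; claimed = 4880 → mismatch.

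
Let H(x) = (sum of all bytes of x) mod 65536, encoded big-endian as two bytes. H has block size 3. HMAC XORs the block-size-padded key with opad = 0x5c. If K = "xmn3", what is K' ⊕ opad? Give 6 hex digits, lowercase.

Key "xmn3" = 78 6d 6e 33 is 4 bytes > B = 3, so hash it first: H(key) = 01 86, then zero-pad to 3 bytes: K' = 01 86 00.
XOR each byte with 0x5c: 01⊕5c=5d, 86⊕5c=da, 00⊕5c=5c.

5dda5c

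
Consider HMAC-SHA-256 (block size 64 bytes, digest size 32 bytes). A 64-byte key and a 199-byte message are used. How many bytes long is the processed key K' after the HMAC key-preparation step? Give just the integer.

Key is 64 ≤ 64 bytes, zero-padded: |K'| = 64.

64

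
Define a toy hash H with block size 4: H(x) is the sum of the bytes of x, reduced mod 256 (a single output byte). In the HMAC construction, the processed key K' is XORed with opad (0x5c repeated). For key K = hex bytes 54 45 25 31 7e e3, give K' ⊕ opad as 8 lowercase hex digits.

Key hex bytes 54 45 25 31 7e e3 is 6 bytes > B = 4, so hash it first: H(key) = 50, then zero-pad to 4 bytes: K' = 50 00 00 00.
XOR each byte with 0x5c: 50⊕5c=0c, 00⊕5c=5c, 00⊕5c=5c, 00⊕5c=5c.

0c5c5c5c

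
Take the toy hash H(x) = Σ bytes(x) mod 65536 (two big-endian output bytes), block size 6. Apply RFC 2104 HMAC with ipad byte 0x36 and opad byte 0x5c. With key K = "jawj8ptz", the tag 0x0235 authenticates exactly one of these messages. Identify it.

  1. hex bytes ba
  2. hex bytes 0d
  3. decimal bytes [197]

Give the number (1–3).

Key "jawj8ptz" = 6a 61 77 6a 38 70 74 7a is 8 bytes > B = 6, so hash it first: H(key) = 03 42, then zero-pad to 6 bytes: K' = 03 42 00 00 00 00.
K' ⊕ ipad = 35 74 36 36 36 36; K' ⊕ opad = 5f 1e 5c 5c 5c 5c.
m1: inner = H(35 74 36 36 36 36 ba) = 02 3b; tag = H(5f 1e 5c 5c 5c 5c 02 3b) = 022a
m2: inner = H(35 74 36 36 36 36 0d) = 01 8e; tag = H(5f 1e 5c 5c 5c 5c 01 8e) = 027c
m3: inner = H(35 74 36 36 36 36 c5) = 02 46; tag = H(5f 1e 5c 5c 5c 5c 02 46) = 0235 ← matches

3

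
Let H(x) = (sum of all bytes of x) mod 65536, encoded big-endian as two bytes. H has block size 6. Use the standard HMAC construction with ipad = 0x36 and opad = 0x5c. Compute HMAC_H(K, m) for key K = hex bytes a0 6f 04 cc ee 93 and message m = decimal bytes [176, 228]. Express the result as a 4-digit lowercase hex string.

Key hex bytes a0 6f 04 cc ee 93 is exactly B = 6 bytes: K' = a0 6f 04 cc ee 93.
K' ⊕ ipad = 96 59 32 fa d8 a5.  K' ⊕ opad = fc 33 58 90 b2 cf.
Inner input = (K'⊕ipad) ∥ m = 96 59 32 fa d8 a5 ∥ b0 e4.
Inner hash: sum = 150+89+50+250+216+165+176+228 = 1324 → 05 2c.
Outer input = (K'⊕opad) ∥ inner = fc 33 58 90 b2 cf ∥ 05 2c.
Outer hash (tag): sum = 252+51+88+144+178+207+5+44 = 969 → 03 c9.

03c9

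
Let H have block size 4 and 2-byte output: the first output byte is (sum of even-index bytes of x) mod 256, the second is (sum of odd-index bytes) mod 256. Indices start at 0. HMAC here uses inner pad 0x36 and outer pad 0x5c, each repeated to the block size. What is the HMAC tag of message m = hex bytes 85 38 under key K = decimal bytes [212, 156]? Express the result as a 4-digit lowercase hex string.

8134

Key decimal bytes [212, 156] = d4 9c is 2 bytes ≤ B = 4; zero-pad to 4 bytes: K' = d4 9c 00 00.
K' ⊕ ipad = e2 aa 36 36.  K' ⊕ opad = 88 c0 5c 5c.
Inner input = (K'⊕ipad) ∥ m = e2 aa 36 36 ∥ 85 38.
Inner hash: even-index sum = 413 mod 256 = 157; odd-index sum = 280 mod 256 = 24 → 9d 18.
Outer input = (K'⊕opad) ∥ inner = 88 c0 5c 5c ∥ 9d 18.
Outer hash (tag): even-index sum = 385 mod 256 = 129; odd-index sum = 308 mod 256 = 52 → 81 34.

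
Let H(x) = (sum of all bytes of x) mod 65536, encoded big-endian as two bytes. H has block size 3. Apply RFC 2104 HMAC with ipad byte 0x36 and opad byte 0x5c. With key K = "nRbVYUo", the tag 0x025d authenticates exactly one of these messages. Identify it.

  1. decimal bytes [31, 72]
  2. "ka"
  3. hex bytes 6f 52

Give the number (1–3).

Key "nRbVYUo" = 6e 52 62 56 59 55 6f is 7 bytes > B = 3, so hash it first: H(key) = 02 95, then zero-pad to 3 bytes: K' = 02 95 00.
K' ⊕ ipad = 34 a3 36; K' ⊕ opad = 5e c9 5c.
m1: inner = H(34 a3 36 1f 48) = 01 74; tag = H(5e c9 5c 01 74) = 01f8
m2: inner = H(34 a3 36 6b 61) = 01 d9; tag = H(5e c9 5c 01 d9) = 025d ← matches
m3: inner = H(34 a3 36 6f 52) = 01 ce; tag = H(5e c9 5c 01 ce) = 0252

2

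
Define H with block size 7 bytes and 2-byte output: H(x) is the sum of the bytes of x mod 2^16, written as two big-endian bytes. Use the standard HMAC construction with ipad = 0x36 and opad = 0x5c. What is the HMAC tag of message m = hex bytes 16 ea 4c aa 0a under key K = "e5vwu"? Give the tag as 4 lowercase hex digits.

0261

Key "e5vwu" = 65 35 76 77 75 is 5 bytes ≤ B = 7; zero-pad to 7 bytes: K' = 65 35 76 77 75 00 00.
K' ⊕ ipad = 53 03 40 41 43 36 36.  K' ⊕ opad = 39 69 2a 2b 29 5c 5c.
Inner input = (K'⊕ipad) ∥ m = 53 03 40 41 43 36 36 ∥ 16 ea 4c aa 0a.
Inner hash: sum = 83+3+64+65+67+54+54+22+234+76+170+10 = 902 → 03 86.
Outer input = (K'⊕opad) ∥ inner = 39 69 2a 2b 29 5c 5c ∥ 03 86.
Outer hash (tag): sum = 57+105+42+43+41+92+92+3+134 = 609 → 02 61.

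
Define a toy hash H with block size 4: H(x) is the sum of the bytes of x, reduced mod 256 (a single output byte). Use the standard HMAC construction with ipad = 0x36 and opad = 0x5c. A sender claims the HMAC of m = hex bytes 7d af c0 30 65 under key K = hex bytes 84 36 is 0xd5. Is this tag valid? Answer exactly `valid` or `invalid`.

Key hex bytes 84 36 is 2 bytes ≤ B = 4; zero-pad to 4 bytes: K' = 84 36 00 00.
K' ⊕ ipad = b2 00 36 36; K' ⊕ opad = d8 6a 5c 5c.
Inner hash: sum = 178+0+54+54+125+175+192+48+101 = 927; mod 256 = 159 → 9f.
Outer hash (recomputed tag): sum = 216+106+92+92+159 = 665; mod 256 = 153 → 99.
Recomputed tag = 99; claimed = d5 → mismatch.

invalid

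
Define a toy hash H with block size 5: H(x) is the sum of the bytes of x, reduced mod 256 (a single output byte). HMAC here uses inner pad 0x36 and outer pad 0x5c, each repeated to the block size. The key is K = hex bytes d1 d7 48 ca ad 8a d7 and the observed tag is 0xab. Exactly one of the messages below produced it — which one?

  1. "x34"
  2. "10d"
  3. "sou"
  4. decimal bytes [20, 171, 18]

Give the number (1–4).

4

Key hex bytes d1 d7 48 ca ad 8a d7 is 7 bytes > B = 5, so hash it first: H(key) = c8, then zero-pad to 5 bytes: K' = c8 00 00 00 00.
K' ⊕ ipad = fe 36 36 36 36; K' ⊕ opad = 94 5c 5c 5c 5c.
m1: inner = H(fe 36 36 36 36 78 33 34) = b5; tag = H(94 5c 5c 5c 5c b5) = b9
m2: inner = H(fe 36 36 36 36 31 30 64) = 9b; tag = H(94 5c 5c 5c 5c 9b) = 9f
m3: inner = H(fe 36 36 36 36 73 6f 75) = 2d; tag = H(94 5c 5c 5c 5c 2d) = 31
m4: inner = H(fe 36 36 36 36 14 ab 12) = a7; tag = H(94 5c 5c 5c 5c a7) = ab ← matches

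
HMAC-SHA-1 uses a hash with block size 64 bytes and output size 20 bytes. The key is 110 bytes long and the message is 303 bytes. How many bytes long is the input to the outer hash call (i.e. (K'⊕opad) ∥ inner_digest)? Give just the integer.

Key is 110 > 64 bytes, so it is hashed to 20 bytes then zero-padded to 64: |K'| = 64.
Outer input = (K'⊕opad) ∥ H(inner) → 64 + 20 = 84 bytes.

84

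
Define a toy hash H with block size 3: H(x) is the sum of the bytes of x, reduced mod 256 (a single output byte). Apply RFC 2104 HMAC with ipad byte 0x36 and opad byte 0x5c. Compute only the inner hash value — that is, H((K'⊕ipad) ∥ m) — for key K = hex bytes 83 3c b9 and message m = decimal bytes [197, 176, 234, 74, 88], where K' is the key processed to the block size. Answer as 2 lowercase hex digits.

4f

Key hex bytes 83 3c b9 is exactly B = 3 bytes: K' = 83 3c b9.
K' ⊕ ipad = b5 0a 8f.
Inner input = b5 0a 8f ∥ c5 b0 ea 4a 58.
Inner hash: sum = 181+10+143+197+176+234+74+88 = 1103; mod 256 = 79 → 4f.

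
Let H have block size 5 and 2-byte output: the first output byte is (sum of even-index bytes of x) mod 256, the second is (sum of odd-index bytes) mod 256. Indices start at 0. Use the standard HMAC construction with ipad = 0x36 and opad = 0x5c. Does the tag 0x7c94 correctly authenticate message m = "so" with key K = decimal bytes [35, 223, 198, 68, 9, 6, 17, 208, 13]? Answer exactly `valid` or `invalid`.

Key decimal bytes [35, 223, 198, 68, 9, 6, 17, 208, 13] = 23 df c6 44 09 06 11 d0 0d is 9 bytes > B = 5, so hash it first: H(key) = 10 f9, then zero-pad to 5 bytes: K' = 10 f9 00 00 00.
K' ⊕ ipad = 26 cf 36 36 36; K' ⊕ opad = 4c a5 5c 5c 5c.
Inner hash: even-index sum = 257 mod 256 = 1; odd-index sum = 376 mod 256 = 120 → 01 78.
Outer hash (recomputed tag): even-index sum = 380 mod 256 = 124; odd-index sum = 258 mod 256 = 2 → 7c 02.
Recomputed tag = 7c02; claimed = 7c94 → mismatch.

invalid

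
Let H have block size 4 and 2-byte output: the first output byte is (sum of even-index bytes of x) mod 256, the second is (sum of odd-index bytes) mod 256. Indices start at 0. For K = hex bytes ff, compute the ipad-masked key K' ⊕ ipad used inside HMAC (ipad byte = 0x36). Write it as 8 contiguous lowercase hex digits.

Key hex bytes ff is 1 byte ≤ B = 4; zero-pad to 4 bytes: K' = ff 00 00 00.
XOR each byte with 0x36: ff⊕36=c9, 00⊕36=36, 00⊕36=36, 00⊕36=36.

c9363636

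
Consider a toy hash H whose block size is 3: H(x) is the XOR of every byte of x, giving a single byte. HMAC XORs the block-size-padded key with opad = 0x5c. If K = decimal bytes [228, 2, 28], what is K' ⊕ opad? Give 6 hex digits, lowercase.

b85e40

Key decimal bytes [228, 2, 28] = e4 02 1c is exactly B = 3 bytes: K' = e4 02 1c.
XOR each byte with 0x5c: e4⊕5c=b8, 02⊕5c=5e, 1c⊕5c=40.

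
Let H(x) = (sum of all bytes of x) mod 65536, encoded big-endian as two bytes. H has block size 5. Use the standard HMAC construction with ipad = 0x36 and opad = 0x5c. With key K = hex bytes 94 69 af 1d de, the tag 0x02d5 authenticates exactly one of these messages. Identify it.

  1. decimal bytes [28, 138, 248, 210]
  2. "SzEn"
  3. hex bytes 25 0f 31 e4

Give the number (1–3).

1

Key hex bytes 94 69 af 1d de is exactly B = 5 bytes: K' = 94 69 af 1d de.
K' ⊕ ipad = a2 5f 99 2b e8; K' ⊕ opad = c8 35 f3 41 82.
m1: inner = H(a2 5f 99 2b e8 1c 8a f8 d2) = 05 1d; tag = H(c8 35 f3 41 82 05 1d) = 02d5 ← matches
m2: inner = H(a2 5f 99 2b e8 53 7a 45 6e) = 04 2d; tag = H(c8 35 f3 41 82 04 2d) = 02e4
m3: inner = H(a2 5f 99 2b e8 25 0f 31 e4) = 03 f6; tag = H(c8 35 f3 41 82 03 f6) = 03ac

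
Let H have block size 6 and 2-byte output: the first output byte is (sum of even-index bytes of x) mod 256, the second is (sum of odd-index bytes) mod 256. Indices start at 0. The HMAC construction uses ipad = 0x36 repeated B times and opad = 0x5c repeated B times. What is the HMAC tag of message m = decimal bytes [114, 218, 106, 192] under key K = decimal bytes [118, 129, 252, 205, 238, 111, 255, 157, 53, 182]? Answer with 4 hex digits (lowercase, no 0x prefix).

Key decimal bytes [118, 129, 252, 205, 238, 111, 255, 157, 53, 182] = 76 81 fc cd ee 6f ff 9d 35 b6 is 10 bytes > B = 6, so hash it first: H(key) = 94 10, then zero-pad to 6 bytes: K' = 94 10 00 00 00 00.
K' ⊕ ipad = a2 26 36 36 36 36.  K' ⊕ opad = c8 4c 5c 5c 5c 5c.
Inner input = (K'⊕ipad) ∥ m = a2 26 36 36 36 36 ∥ 72 da 6a c0.
Inner hash: even-index sum = 490 mod 256 = 234; odd-index sum = 556 mod 256 = 44 → ea 2c.
Outer input = (K'⊕opad) ∥ inner = c8 4c 5c 5c 5c 5c ∥ ea 2c.
Outer hash (tag): even-index sum = 618 mod 256 = 106; odd-index sum = 304 mod 256 = 48 → 6a 30.

6a30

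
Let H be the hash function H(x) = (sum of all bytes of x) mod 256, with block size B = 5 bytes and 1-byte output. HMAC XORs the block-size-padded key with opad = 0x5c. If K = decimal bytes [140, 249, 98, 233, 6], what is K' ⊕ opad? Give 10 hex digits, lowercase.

Key decimal bytes [140, 249, 98, 233, 6] = 8c f9 62 e9 06 is exactly B = 5 bytes: K' = 8c f9 62 e9 06.
XOR each byte with 0x5c: 8c⊕5c=d0, f9⊕5c=a5, 62⊕5c=3e, e9⊕5c=b5, 06⊕5c=5a.

d0a53eb55a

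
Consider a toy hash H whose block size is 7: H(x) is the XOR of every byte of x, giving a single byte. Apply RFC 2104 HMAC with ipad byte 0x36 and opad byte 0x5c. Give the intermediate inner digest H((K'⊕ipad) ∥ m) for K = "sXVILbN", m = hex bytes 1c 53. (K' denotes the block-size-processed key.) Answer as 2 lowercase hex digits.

Key "sXVILbN" = 73 58 56 49 4c 62 4e is exactly B = 7 bytes: K' = 73 58 56 49 4c 62 4e.
K' ⊕ ipad = 45 6e 60 7f 7a 54 78.
Inner input = 45 6e 60 7f 7a 54 78 ∥ 1c 53.
Inner hash: XOR 45⊕6e⊕60⊕7f⊕7a⊕54⊕78⊕1c⊕53 = 2d.

2d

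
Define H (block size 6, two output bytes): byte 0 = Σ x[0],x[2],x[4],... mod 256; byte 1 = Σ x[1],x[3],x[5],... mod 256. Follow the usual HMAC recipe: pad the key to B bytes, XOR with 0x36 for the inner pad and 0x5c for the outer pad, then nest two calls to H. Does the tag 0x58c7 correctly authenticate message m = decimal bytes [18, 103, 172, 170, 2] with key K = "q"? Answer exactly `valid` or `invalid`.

valid

Key "q" = 71 is 1 byte ≤ B = 6; zero-pad to 6 bytes: K' = 71 00 00 00 00 00.
K' ⊕ ipad = 47 36 36 36 36 36; K' ⊕ opad = 2d 5c 5c 5c 5c 5c.
Inner hash: even-index sum = 371 mod 256 = 115; odd-index sum = 435 mod 256 = 179 → 73 b3.
Outer hash (recomputed tag): even-index sum = 344 mod 256 = 88; odd-index sum = 455 mod 256 = 199 → 58 c7.
Recomputed tag = 58c7; claimed = 58c7 → match.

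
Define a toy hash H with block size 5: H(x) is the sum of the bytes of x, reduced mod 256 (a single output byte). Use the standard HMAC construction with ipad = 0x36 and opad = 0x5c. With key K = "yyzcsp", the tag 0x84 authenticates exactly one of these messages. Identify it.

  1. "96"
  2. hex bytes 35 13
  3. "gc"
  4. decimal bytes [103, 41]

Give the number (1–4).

Key "yyzcsp" = 79 79 7a 63 73 70 is 6 bytes > B = 5, so hash it first: H(key) = b2, then zero-pad to 5 bytes: K' = b2 00 00 00 00.
K' ⊕ ipad = 84 36 36 36 36; K' ⊕ opad = ee 5c 5c 5c 5c.
m1: inner = H(84 36 36 36 36 39 36) = cb; tag = H(ee 5c 5c 5c 5c cb) = 29
m2: inner = H(84 36 36 36 36 35 13) = a4; tag = H(ee 5c 5c 5c 5c a4) = 02
m3: inner = H(84 36 36 36 36 67 63) = 26; tag = H(ee 5c 5c 5c 5c 26) = 84 ← matches
m4: inner = H(84 36 36 36 36 67 29) = ec; tag = H(ee 5c 5c 5c 5c ec) = 4a

3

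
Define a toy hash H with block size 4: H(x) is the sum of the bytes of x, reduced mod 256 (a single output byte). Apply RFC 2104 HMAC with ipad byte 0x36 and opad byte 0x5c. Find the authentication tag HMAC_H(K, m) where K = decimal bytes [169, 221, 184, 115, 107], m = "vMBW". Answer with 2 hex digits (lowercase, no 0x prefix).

7c

Key decimal bytes [169, 221, 184, 115, 107] = a9 dd b8 73 6b is 5 bytes > B = 4, so hash it first: H(key) = 1c, then zero-pad to 4 bytes: K' = 1c 00 00 00.
K' ⊕ ipad = 2a 36 36 36.  K' ⊕ opad = 40 5c 5c 5c.
Inner input = (K'⊕ipad) ∥ m = 2a 36 36 36 ∥ 76 4d 42 57.
Inner hash: sum = 42+54+54+54+118+77+66+87 = 552; mod 256 = 40 → 28.
Outer input = (K'⊕opad) ∥ inner = 40 5c 5c 5c ∥ 28.
Outer hash (tag): sum = 64+92+92+92+40 = 380; mod 256 = 124 → 7c.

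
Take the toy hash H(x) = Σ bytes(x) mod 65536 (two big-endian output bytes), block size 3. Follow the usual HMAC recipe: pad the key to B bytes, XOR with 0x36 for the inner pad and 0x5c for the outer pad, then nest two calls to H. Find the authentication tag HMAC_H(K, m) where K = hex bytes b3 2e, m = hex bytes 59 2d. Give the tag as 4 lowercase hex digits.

Key hex bytes b3 2e is 2 bytes ≤ B = 3; zero-pad to 3 bytes: K' = b3 2e 00.
K' ⊕ ipad = 85 18 36.  K' ⊕ opad = ef 72 5c.
Inner input = (K'⊕ipad) ∥ m = 85 18 36 ∥ 59 2d.
Inner hash: sum = 133+24+54+89+45 = 345 → 01 59.
Outer input = (K'⊕opad) ∥ inner = ef 72 5c ∥ 01 59.
Outer hash (tag): sum = 239+114+92+1+89 = 535 → 02 17.

0217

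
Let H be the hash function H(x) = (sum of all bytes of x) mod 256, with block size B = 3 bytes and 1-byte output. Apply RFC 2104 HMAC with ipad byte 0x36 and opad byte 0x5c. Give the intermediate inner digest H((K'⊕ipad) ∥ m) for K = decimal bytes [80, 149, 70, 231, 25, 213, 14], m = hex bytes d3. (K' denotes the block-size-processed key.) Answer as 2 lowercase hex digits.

Key decimal bytes [80, 149, 70, 231, 25, 213, 14] = 50 95 46 e7 19 d5 0e is 7 bytes > B = 3, so hash it first: H(key) = 0e, then zero-pad to 3 bytes: K' = 0e 00 00.
K' ⊕ ipad = 38 36 36.
Inner input = 38 36 36 ∥ d3.
Inner hash: sum = 56+54+54+211 = 375; mod 256 = 119 → 77.

77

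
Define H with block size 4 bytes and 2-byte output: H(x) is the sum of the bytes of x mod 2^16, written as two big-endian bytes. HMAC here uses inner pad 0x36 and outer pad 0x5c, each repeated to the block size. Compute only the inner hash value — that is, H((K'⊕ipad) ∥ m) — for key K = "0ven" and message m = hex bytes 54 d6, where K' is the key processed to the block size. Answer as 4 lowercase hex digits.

Key "0ven" = 30 76 65 6e is exactly B = 4 bytes: K' = 30 76 65 6e.
K' ⊕ ipad = 06 40 53 58.
Inner input = 06 40 53 58 ∥ 54 d6.
Inner hash: sum = 6+64+83+88+84+214 = 539 → 02 1b.

021b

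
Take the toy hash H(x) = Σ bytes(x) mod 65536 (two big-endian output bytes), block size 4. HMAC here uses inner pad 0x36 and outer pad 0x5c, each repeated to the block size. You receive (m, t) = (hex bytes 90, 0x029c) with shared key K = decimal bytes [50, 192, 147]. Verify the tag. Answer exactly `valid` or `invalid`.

Key decimal bytes [50, 192, 147] = 32 c0 93 is 3 bytes ≤ B = 4; zero-pad to 4 bytes: K' = 32 c0 93 00.
K' ⊕ ipad = 04 f6 a5 36; K' ⊕ opad = 6e 9c cf 5c.
Inner hash: sum = 4+246+165+54+144 = 613 → 02 65.
Outer hash (recomputed tag): sum = 110+156+207+92+2+101 = 668 → 02 9c.
Recomputed tag = 029c; claimed = 029c → match.

valid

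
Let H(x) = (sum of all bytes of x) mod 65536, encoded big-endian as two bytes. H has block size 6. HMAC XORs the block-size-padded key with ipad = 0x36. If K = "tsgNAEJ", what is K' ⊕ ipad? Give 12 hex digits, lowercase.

Key "tsgNAEJ" = 74 73 67 4e 41 45 4a is 7 bytes > B = 6, so hash it first: H(key) = 02 6c, then zero-pad to 6 bytes: K' = 02 6c 00 00 00 00.
XOR each byte with 0x36: 02⊕36=34, 6c⊕36=5a, 00⊕36=36, 00⊕36=36, 00⊕36=36, 00⊕36=36.

345a36363636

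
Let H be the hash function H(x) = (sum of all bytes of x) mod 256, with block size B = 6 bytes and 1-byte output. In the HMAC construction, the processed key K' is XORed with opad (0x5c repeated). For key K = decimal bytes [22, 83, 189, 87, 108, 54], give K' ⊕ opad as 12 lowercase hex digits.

4a0fe10b306a

Key decimal bytes [22, 83, 189, 87, 108, 54] = 16 53 bd 57 6c 36 is exactly B = 6 bytes: K' = 16 53 bd 57 6c 36.
XOR each byte with 0x5c: 16⊕5c=4a, 53⊕5c=0f, bd⊕5c=e1, 57⊕5c=0b, 6c⊕5c=30, 36⊕5c=6a.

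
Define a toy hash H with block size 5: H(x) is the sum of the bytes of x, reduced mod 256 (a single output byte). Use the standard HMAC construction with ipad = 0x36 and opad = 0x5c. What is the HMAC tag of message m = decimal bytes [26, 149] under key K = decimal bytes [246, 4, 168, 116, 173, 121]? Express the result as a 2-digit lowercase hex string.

61

Key decimal bytes [246, 4, 168, 116, 173, 121] = f6 04 a8 74 ad 79 is 6 bytes > B = 5, so hash it first: H(key) = 3c, then zero-pad to 5 bytes: K' = 3c 00 00 00 00.
K' ⊕ ipad = 0a 36 36 36 36.  K' ⊕ opad = 60 5c 5c 5c 5c.
Inner input = (K'⊕ipad) ∥ m = 0a 36 36 36 36 ∥ 1a 95.
Inner hash: sum = 10+54+54+54+54+26+149 = 401; mod 256 = 145 → 91.
Outer input = (K'⊕opad) ∥ inner = 60 5c 5c 5c 5c ∥ 91.
Outer hash (tag): sum = 96+92+92+92+92+145 = 609; mod 256 = 97 → 61.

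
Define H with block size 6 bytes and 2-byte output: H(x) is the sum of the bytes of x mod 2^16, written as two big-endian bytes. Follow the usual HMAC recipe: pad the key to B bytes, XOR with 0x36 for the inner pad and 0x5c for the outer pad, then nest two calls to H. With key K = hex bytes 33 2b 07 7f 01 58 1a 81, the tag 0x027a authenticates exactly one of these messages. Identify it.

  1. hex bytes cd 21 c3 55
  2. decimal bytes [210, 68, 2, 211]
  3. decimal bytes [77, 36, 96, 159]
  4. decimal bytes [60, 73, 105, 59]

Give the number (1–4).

4

Key hex bytes 33 2b 07 7f 01 58 1a 81 is 8 bytes > B = 6, so hash it first: H(key) = 01 d8, then zero-pad to 6 bytes: K' = 01 d8 00 00 00 00.
K' ⊕ ipad = 37 ee 36 36 36 36; K' ⊕ opad = 5d 84 5c 5c 5c 5c.
m1: inner = H(37 ee 36 36 36 36 cd 21 c3 55) = 04 03; tag = H(5d 84 5c 5c 5c 5c 04 03) = 0258
m2: inner = H(37 ee 36 36 36 36 d2 44 02 d3) = 03 e8; tag = H(5d 84 5c 5c 5c 5c 03 e8) = 033c
m3: inner = H(37 ee 36 36 36 36 4d 24 60 9f) = 03 6d; tag = H(5d 84 5c 5c 5c 5c 03 6d) = 02c1
m4: inner = H(37 ee 36 36 36 36 3c 49 69 3b) = 03 26; tag = H(5d 84 5c 5c 5c 5c 03 26) = 027a ← matches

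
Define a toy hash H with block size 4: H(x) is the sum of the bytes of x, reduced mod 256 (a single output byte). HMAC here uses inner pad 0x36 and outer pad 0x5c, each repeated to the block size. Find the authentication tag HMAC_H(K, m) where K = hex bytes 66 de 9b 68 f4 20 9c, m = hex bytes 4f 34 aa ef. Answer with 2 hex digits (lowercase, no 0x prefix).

Key hex bytes 66 de 9b 68 f4 20 9c is 7 bytes > B = 4, so hash it first: H(key) = f7, then zero-pad to 4 bytes: K' = f7 00 00 00.
K' ⊕ ipad = c1 36 36 36.  K' ⊕ opad = ab 5c 5c 5c.
Inner input = (K'⊕ipad) ∥ m = c1 36 36 36 ∥ 4f 34 aa ef.
Inner hash: sum = 193+54+54+54+79+52+170+239 = 895; mod 256 = 127 → 7f.
Outer input = (K'⊕opad) ∥ inner = ab 5c 5c 5c ∥ 7f.
Outer hash (tag): sum = 171+92+92+92+127 = 574; mod 256 = 62 → 3e.

3e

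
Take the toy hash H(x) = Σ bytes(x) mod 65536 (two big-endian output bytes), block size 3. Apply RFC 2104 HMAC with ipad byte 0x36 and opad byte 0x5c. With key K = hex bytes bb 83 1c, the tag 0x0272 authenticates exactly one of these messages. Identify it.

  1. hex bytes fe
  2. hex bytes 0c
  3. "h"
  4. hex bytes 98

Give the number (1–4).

Key hex bytes bb 83 1c is exactly B = 3 bytes: K' = bb 83 1c.
K' ⊕ ipad = 8d b5 2a; K' ⊕ opad = e7 df 40.
m1: inner = H(8d b5 2a fe) = 02 6a; tag = H(e7 df 40 02 6a) = 0272 ← matches
m2: inner = H(8d b5 2a 0c) = 01 78; tag = H(e7 df 40 01 78) = 027f
m3: inner = H(8d b5 2a 68) = 01 d4; tag = H(e7 df 40 01 d4) = 02db
m4: inner = H(8d b5 2a 98) = 02 04; tag = H(e7 df 40 02 04) = 020c

1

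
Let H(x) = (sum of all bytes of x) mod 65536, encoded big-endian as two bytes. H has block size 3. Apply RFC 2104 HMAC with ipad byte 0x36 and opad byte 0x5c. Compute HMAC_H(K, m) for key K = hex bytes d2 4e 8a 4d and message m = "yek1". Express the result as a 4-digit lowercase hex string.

Key hex bytes d2 4e 8a 4d is 4 bytes > B = 3, so hash it first: H(key) = 01 f7, then zero-pad to 3 bytes: K' = 01 f7 00.
K' ⊕ ipad = 37 c1 36.  K' ⊕ opad = 5d ab 5c.
Inner input = (K'⊕ipad) ∥ m = 37 c1 36 ∥ 79 65 6b 31.
Inner hash: sum = 55+193+54+121+101+107+49 = 680 → 02 a8.
Outer input = (K'⊕opad) ∥ inner = 5d ab 5c ∥ 02 a8.
Outer hash (tag): sum = 93+171+92+2+168 = 526 → 02 0e.

020e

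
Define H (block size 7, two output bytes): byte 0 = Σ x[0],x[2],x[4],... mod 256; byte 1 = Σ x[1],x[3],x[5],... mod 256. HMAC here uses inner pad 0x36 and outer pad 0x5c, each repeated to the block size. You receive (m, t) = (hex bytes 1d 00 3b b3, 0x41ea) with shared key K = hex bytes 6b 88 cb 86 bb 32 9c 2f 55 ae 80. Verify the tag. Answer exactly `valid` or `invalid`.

Key hex bytes 6b 88 cb 86 bb 32 9c 2f 55 ae 80 is 11 bytes > B = 7, so hash it first: H(key) = 62 1d, then zero-pad to 7 bytes: K' = 62 1d 00 00 00 00 00.
K' ⊕ ipad = 54 2b 36 36 36 36 36; K' ⊕ opad = 3e 41 5c 5c 5c 5c 5c.
Inner hash: even-index sum = 425 mod 256 = 169; odd-index sum = 239 mod 256 = 239 → a9 ef.
Outer hash (recomputed tag): even-index sum = 577 mod 256 = 65; odd-index sum = 418 mod 256 = 162 → 41 a2.
Recomputed tag = 41a2; claimed = 41ea → mismatch.

invalid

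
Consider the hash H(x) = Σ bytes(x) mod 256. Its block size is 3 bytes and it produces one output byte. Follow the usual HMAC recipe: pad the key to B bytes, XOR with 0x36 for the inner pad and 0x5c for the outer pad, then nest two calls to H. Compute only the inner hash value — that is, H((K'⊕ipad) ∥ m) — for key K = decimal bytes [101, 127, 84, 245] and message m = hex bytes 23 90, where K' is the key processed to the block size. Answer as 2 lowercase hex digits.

Key decimal bytes [101, 127, 84, 245] = 65 7f 54 f5 is 4 bytes > B = 3, so hash it first: H(key) = 2d, then zero-pad to 3 bytes: K' = 2d 00 00.
K' ⊕ ipad = 1b 36 36.
Inner input = 1b 36 36 ∥ 23 90.
Inner hash: sum = 27+54+54+35+144 = 314; mod 256 = 58 → 3a.

3a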